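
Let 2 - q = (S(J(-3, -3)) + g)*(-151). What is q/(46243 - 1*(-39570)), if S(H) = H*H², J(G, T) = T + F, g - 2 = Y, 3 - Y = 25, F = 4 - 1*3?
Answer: -4226/85813 ≈ -0.049247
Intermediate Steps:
F = 1 (F = 4 - 3 = 1)
Y = -22 (Y = 3 - 1*25 = 3 - 25 = -22)
g = -20 (g = 2 - 22 = -20)
J(G, T) = 1 + T (J(G, T) = T + 1 = 1 + T)
S(H) = H³
q = -4226 (q = 2 - ((1 - 3)³ - 20)*(-151) = 2 - ((-2)³ - 20)*(-151) = 2 - (-8 - 20)*(-151) = 2 - (-28)*(-151) = 2 - 1*4228 = 2 - 4228 = -4226)
q/(46243 - 1*(-39570)) = -4226/(46243 - 1*(-39570)) = -4226/(46243 + 39570) = -4226/85813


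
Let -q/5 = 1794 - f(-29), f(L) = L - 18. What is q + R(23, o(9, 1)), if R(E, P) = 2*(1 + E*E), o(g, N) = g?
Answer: -8145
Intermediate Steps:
f(L) = -18 + L
R(E, P) = 2 + 2*E**2 (R(E, P) = 2*(1 + E**2) = 2 + 2*E**2)
q = -9205 (q = -5*(1794 - (-18 - 29)) = -5*(1794 - 1*(-47)) = -5*(1794 + 47) = -5*1841 = -9205)
q + R(23, o(9, 1)) = -9205 + (2 + 2*23**2) = -9205 + (2 + 2*529) = -9205 + (2 + 1058) = -9205 + 1060 = -8145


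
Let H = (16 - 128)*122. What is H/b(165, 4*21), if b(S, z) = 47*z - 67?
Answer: -13664/3881 ≈ -3.5207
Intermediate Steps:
b(S, z) = -67 + 47*z
H = -13664 (H = -112*122 = -13664)
H/b(165, 4*21) = -13664/(-67 + 47*(4*21)) = -13664/(-67 + 47*84) = -13664/(-67 + 3948) = -13664/3881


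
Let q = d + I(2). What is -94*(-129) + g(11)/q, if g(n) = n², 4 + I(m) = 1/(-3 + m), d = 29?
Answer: 291145/24 ≈ 12131.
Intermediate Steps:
I(m) = -4 + 1/(-3 + m)
q = 24 (q = 29 + (13 - 4*2)/(-3 + 2) = 29 + (13 - 8)/(-1) = 29 - 1*5 = 29 - 5 = 24)
-94*(-129) + g(11)/q = -94*(-129) + 11²/24 = 12126 + 121*(1/24) = 12126 + 121/24 = 291145/24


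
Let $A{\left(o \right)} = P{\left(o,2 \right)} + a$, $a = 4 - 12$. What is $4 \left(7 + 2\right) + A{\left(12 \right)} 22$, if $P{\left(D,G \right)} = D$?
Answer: $124$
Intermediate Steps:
$a = -8$ ($a = 4 - 12 = -8$)
$A{\left(o \right)} = -8 + o$ ($A{\left(o \right)} = o - 8 = -8 + o$)
$4 \left(7 + 2\right) + A{\left(12 \right)} 22 = 4 \left(7 + 2\right) + \left(-8 + 12\right) 22 = 4 \cdot 9 + 4 \cdot 22 = 36 + 88 = 124$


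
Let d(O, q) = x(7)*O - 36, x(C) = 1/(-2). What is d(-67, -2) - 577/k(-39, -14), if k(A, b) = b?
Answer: 271/7 ≈ 38.714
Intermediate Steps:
x(C) = -½
d(O, q) = -36 - O/2 (d(O, q) = -O/2 - 36 = -36 - O/2)
d(-67, -2) - 577/k(-39, -14) = (-36 - ½*(-67)) - 577/(-14) = (-36 + 67/2) - 577*(-1)/14 = -5/2 - 1*(-577/14) = -5/2 + 577/14 = 271/7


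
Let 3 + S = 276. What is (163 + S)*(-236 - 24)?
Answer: -113360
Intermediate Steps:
S = 273 (S = -3 + 276 = 273)
(163 + S)*(-236 - 24) = (163 + 273)*(-236 - 24) = 436*(-260) = -113360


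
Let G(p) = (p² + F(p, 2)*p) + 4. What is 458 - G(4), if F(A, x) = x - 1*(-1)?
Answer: 426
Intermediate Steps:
F(A, x) = 1 + x (F(A, x) = x + 1 = 1 + x)
G(p) = 4 + p² + 3*p (G(p) = (p² + (1 + 2)*p) + 4 = (p² + 3*p) + 4 = 4 + p² + 3*p)
458 - G(4) = 458 - (4 + 4² + 3*4) = 458 - (4 + 16 + 12) = 458 - 1*32 = 458 - 32 = 426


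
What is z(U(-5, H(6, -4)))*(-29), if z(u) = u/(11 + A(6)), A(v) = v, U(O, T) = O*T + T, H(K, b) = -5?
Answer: -580/17 ≈ -34.118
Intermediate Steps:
U(O, T) = T + O*T
z(u) = u/17 (z(u) = u/(11 + 6) = u/17)
z(U(-5, H(6, -4)))*(-29) = ((-5*(1 - 5))/17)*(-29) = ((-5*(-4))/17)*(-29) = ((1/17)*20)*(-29) = (20/17)*(-29) = -580/17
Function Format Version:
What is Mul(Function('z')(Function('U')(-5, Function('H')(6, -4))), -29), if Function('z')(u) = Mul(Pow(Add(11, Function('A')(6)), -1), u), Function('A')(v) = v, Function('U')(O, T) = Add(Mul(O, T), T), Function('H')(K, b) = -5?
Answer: Rational(-580, 17) ≈ -34.118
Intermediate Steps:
Function('U')(O, T) = Add(T, Mul(O, T))
Function('z')(u) = Mul(Rational(1, 17), u) (Function('z')(u) = Mul(Pow(Add(11, 6), -1), u) = Mul(Pow(17, -1), u) = Mul(Rational(1, 17), u))
Mul(Function('z')(Function('U')(-5, Function('H')(6, -4))), -29) = Mul(Mul(Rational(1, 17), Mul(-5, Add(1, -5))), -29) = Mul(Mul(Rational(1, 17), Mul(-5, -4)), -29) = Mul(Mul(Rational(1, 17), 20), -29) = Mul(Rational(20, 17), -29) = Rational(-580, 17)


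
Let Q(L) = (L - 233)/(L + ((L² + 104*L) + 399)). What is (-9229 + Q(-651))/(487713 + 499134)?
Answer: -3284094389/351164570715 ≈ -0.0093520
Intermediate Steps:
Q(L) = (-233 + L)/(399 + L² + 105*L) (Q(L) = (-233 + L)/(L + (399 + L² + 104*L)) = (-233 + L)/(399 + L² + 105*L))
(-9229 + Q(-651))/(487713 + 499134) = (-9229 + (-233 - 651)/(399 + (-651)² + 105*(-651)))/(487713 + 499134) = (-9229 - 884/(399 + 423801 - 68355))/986847 = (-9229 - 884/355845)*(1/986847) = -3284094389/355845*1/986847 = -3284094389/351164570715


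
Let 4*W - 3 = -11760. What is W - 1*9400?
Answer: -49357/4 ≈ -12339.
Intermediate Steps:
W = -11757/4 (W = 3/4 + (1/4)*(-11760) = 3/4 - 2940 = -11757/4 ≈ -2939.3)
W - 1*9400 = -11757/4 - 1*9400 = -11757/4 - 9400 = -49357/4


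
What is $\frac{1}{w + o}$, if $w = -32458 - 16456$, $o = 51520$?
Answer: $\frac{1}{2606} \approx 0.00038373$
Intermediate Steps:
$w = -48914$ ($w = -32458 - 16456 = -48914$)
$\frac{1}{w + o} = \frac{1}{-48914 + 51520} = \frac{1}{2606}$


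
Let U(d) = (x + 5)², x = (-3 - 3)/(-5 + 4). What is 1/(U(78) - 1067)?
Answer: -1/946 ≈ -0.0010571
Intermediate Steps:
x = 6 (x = -6/(-1) = -6*(-1) = 6)
U(d) = 121 (U(d) = (6 + 5)² = 11² = 121)
1/(U(78) - 1067) = 1/(121 - 1067) = 1/(-946) = -1/946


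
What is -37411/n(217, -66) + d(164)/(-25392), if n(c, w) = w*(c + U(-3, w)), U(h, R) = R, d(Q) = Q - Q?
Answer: 3401/906 ≈ 3.7539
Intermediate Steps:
d(Q) = 0
n(c, w) = w*(c + w)
-37411/n(217, -66) + d(164)/(-25392) = -37411*(-1/(66*(217 - 66))) + 0/(-25392) = -37411/((-66*151)) + 0*(-1/25392) = -37411/(-9966) + 0 = -37411*(-1/9966) + 0 = 3401/906 + 0 = 3401/906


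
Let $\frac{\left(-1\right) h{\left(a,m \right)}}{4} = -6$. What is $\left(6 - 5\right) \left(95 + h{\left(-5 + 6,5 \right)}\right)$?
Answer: $119$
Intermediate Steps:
$h{\left(a,m \right)} = 24$ ($h{\left(a,m \right)} = \left(-4\right) \left(-6\right) = 24$)
$\left(6 - 5\right) \left(95 + h{\left(-5 + 6,5 \right)}\right) = \left(6 - 5\right) \left(95 + 24\right) = \left(6 - 5\right) 119 = 1 \cdot 119 = 119$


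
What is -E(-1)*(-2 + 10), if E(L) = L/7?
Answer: 8/7 ≈ 1.1429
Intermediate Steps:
E(L) = L/7 (E(L) = L*(1/7) = L/7)
-E(-1)*(-2 + 10) = -(1/7)*(-1)*(-2 + 10) = -(-1)*8/7 = -1*(-8/7) = 8/7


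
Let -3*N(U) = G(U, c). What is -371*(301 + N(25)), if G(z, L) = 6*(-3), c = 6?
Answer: -113897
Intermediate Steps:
G(z, L) = -18
N(U) = 6 (N(U) = -1/3*(-18) = 6)
-371*(301 + N(25)) = -371*(301 + 6) = -371*307 = -113897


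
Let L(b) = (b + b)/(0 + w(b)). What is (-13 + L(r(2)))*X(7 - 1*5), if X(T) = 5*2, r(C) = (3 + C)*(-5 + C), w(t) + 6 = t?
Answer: -810/7 ≈ -115.71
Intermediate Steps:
w(t) = -6 + t
r(C) = (-5 + C)*(3 + C)
L(b) = 2*b/(-6 + b) (L(b) = (b + b)/(0 + (-6 + b)) = (2*b)/(-6 + b) = 2*b/(-6 + b))
X(T) = 10
(-13 + L(r(2)))*X(7 - 1*5) = (-13 + 2*(-15 + 2² - 2*2)/(-6 + (-15 + 2² - 2*2)))*10 = (-13 + 2*(-15 + 4 - 4)/(-6 + (-15 + 4 - 4)))*10 = (-13 + 2*(-15)/(-6 - 15))*10 = (-13 + 2*(-15)/(-21))*10 = (-13 + 2*(-15)*(-1/21))*10 = (-13 + 10/7)*10 = -81/7*10 = -810/7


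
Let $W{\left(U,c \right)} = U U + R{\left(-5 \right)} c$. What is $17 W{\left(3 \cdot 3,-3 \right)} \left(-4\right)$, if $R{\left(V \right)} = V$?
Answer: $-6528$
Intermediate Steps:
$W{\left(U,c \right)} = U^{2} - 5 c$ ($W{\left(U,c \right)} = U U - 5 c = U^{2} - 5 c$)
$17 W{\left(3 \cdot 3,-3 \right)} \left(-4\right) = 17 \left(\left(3 \cdot 3\right)^{2} - -15\right) \left(-4\right) = 17 \left(9^{2} + 15\right) \left(-4\right) = 17 \left(81 + 15\right) \left(-4\right) = 17 \cdot 96 \left(-4\right) = 1632 \left(-4\right) = -6528$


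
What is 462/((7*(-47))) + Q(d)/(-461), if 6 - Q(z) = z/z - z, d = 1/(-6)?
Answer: -183919/130002 ≈ -1.4147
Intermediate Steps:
d = -1/6 ≈ -0.16667
Q(z) = 5 + z (Q(z) = 6 - (z/z - z) = 6 - (1 - z) = 6 + (-1 + z) = 5 + z)
462/((7*(-47))) + Q(d)/(-461) = 462/((7*(-47))) + (5 - 1/6)/(-461) = 462/(-329) + (29/6)*(-1/461) = 462*(-1/329) - 29/2766 = -66/47 - 29/2766 = -183919/130002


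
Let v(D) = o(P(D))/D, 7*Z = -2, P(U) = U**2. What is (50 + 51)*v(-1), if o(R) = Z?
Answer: 202/7 ≈ 28.857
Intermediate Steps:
Z = -2/7 (Z = (1/7)*(-2) = -2/7 ≈ -0.28571)
o(R) = -2/7
v(D) = -2/(7*D)
(50 + 51)*v(-1) = (50 + 51)*(-2/7/(-1)) = 101*(-2/7*(-1)) = 101*(2/7) = 202/7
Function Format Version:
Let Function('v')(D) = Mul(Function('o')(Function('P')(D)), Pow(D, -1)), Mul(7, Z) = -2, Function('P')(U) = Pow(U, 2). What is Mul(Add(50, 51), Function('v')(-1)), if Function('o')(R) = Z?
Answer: Rational(202, 7) ≈ 28.857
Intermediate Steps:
Z = Rational(-2, 7) (Z = Mul(Rational(1, 7), -2) = Rational(-2, 7) ≈ -0.28571)
Function('o')(R) = Rational(-2, 7)
Function('v')(D) = Mul(Rational(-2, 7), Pow(D, -1))
Mul(Add(50, 51), Function('v')(-1)) = Mul(Add(50, 51), Mul(Rational(-2, 7), Pow(-1, -1))) = Mul(101, Mul(Rational(-2, 7), -1)) = Mul(101, Rational(2, 7)) = Rational(202, 7)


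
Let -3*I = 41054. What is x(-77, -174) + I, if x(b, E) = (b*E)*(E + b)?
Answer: -10129748/3 ≈ -3.3766e+6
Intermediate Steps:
x(b, E) = E*b*(E + b) (x(b, E) = (E*b)*(E + b) = E*b*(E + b))
I = -41054/3 (I = -⅓*41054 = -41054/3 ≈ -13685.)
x(-77, -174) + I = -174*(-77)*(-174 - 77) - 41054/3 = -174*(-77)*(-251) - 41054/3 = -3362898 - 41054/3 = -10129748/3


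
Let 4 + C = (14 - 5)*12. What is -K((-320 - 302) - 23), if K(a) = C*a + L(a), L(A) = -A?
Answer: 66435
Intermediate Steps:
C = 104 (C = -4 + (14 - 5)*12 = -4 + 9*12 = -4 + 108 = 104)
K(a) = 103*a (K(a) = 104*a - a = 103*a)
-K((-320 - 302) - 23) = -103*((-320 - 302) - 23) = -103*(-622 - 23) = -103*(-645) = -1*(-66435) = 66435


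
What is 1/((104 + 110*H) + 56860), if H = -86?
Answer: 1/47504 ≈ 2.1051e-5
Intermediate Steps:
1/((104 + 110*H) + 56860) = 1/((104 + 110*(-86)) + 56860) = 1/((104 - 9460) + 56860) = 1/(-9356 + 56860) = 1/47504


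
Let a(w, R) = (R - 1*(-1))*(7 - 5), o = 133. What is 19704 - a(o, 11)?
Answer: 19680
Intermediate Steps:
a(w, R) = 2 + 2*R (a(w, R) = (R + 1)*2 = (1 + R)*2 = 2 + 2*R)
19704 - a(o, 11) = 19704 - (2 + 2*11) = 19704 - (2 + 22) = 19704 - 1*24 = 19704 - 24 = 19680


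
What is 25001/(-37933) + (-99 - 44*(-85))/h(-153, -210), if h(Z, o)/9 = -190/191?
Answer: -26422535833/64865430 ≈ -407.34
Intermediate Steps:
h(Z, o) = -1710/191 (h(Z, o) = 9*(-190/191) = -1710/191)
25001/(-37933) + (-99 - 44*(-85))/h(-153, -210) = 25001/(-37933) + (-99 - 44*(-85))/(-1710/191) = 25001*(-1/37933) + (-99 + 3740)*(-191/1710) = -25001/37933 + 3641*(-191/1710) = -25001/37933 - 695431/1710 = -26422535833/64865430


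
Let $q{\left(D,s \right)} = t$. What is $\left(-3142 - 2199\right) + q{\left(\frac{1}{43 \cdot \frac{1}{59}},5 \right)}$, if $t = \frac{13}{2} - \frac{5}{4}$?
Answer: $- \frac{21343}{4} \approx -5335.8$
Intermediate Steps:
$t = \frac{21}{4}$ ($t = 13 \cdot \frac{1}{2} - \frac{5}{4} = \frac{13}{2} - \frac{5}{4} = \frac{21}{4} \approx 5.25$)
$q{\left(D,s \right)} = \frac{21}{4}$
$\left(-3142 - 2199\right) + q{\left(\frac{1}{43 \cdot \frac{1}{59}},5 \right)} = \left(-3142 - 2199\right) + \frac{21}{4} = -5341 + \frac{21}{4} = - \frac{21343}{4}$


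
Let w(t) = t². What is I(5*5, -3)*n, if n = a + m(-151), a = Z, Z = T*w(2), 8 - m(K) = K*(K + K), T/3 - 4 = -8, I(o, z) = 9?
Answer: -410778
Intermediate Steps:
T = -12 (T = 12 + 3*(-8) = 12 - 24 = -12)
m(K) = 8 - 2*K² (m(K) = 8 - K*(K + K) = 8 - K*2*K = 8 - 2*K²)
Z = -48 (Z = -12*2² = -12*4 = -48)
a = -48
n = -45642 (n = -48 + (8 - 2*(-151)²) = -48 + (8 - 2*22801) = -48 + (8 - 45602) = -48 - 45594 = -45642)
I(5*5, -3)*n = 9*(-45642) = -410778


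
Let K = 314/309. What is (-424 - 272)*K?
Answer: -72848/103 ≈ -707.26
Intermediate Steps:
K = 314/309 (K = 314*(1/309) = 314/309 ≈ 1.0162)
(-424 - 272)*K = (-424 - 272)*(314/309) = -696*314/309 = -72848/103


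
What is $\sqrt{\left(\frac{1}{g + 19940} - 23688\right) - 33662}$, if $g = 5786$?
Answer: $\frac{i \sqrt{37955782782874}}{25726} \approx 239.48 i$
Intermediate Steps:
$\sqrt{\left(\frac{1}{g + 19940} - 23688\right) - 33662} = \sqrt{\left(\frac{1}{5786 + 19940} - 23688\right) - 33662} = \sqrt{\left(\frac{1}{25726} - 23688\right) - 33662} = \sqrt{- \frac{609397487}{25726} - 33662} = \sqrt{- \frac{1475386099}{25726}} = \frac{i \sqrt{37955782782874}}{25726}$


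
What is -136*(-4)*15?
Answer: 8160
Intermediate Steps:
-136*(-4)*15 = -34*(-16)*15 = 544*15 = 8160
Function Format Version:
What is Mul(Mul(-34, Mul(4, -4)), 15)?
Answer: 8160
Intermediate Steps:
Mul(Mul(-34, Mul(4, -4)), 15) = Mul(Mul(-34, -16), 15) = Mul(544, 15) = 8160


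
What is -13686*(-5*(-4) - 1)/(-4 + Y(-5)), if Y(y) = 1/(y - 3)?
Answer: 693424/11 ≈ 63039.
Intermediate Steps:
Y(y) = 1/(-3 + y)
-13686*(-5*(-4) - 1)/(-4 + Y(-5)) = -13686*(-5*(-4) - 1)/(-4 + 1/(-3 - 5)) = -13686*(20 - 1)/(-4 + 1/(-8)) = -260034/(-4 - ⅛) = -260034/(-33/8) = -260034*(-8)/33 = -13686*(-152/33) = 693424/11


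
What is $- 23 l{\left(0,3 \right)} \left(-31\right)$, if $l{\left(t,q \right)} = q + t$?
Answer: $2139$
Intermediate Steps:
$- 23 l{\left(0,3 \right)} \left(-31\right) = - 23 \left(3 + 0\right) \left(-31\right) = \left(-23\right) 3 \left(-31\right) = \left(-69\right) \left(-31\right) = 2139$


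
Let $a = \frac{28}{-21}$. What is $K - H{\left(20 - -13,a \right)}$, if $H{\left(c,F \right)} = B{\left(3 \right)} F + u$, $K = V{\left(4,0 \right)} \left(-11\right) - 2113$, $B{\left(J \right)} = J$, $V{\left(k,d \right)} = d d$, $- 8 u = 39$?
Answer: $- \frac{16833}{8} \approx -2104.1$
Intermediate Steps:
$u = - \frac{39}{8}$ ($u = \left(- \frac{1}{8}\right) 39 = - \frac{39}{8} \approx -4.875$)
$V{\left(k,d \right)} = d^{2}$
$a = - \frac{4}{3}$ ($a = 28 \left(- \frac{1}{21}\right) = - \frac{4}{3} \approx -1.3333$)
$K = -2113$ ($K = 0^{2} \left(-11\right) - 2113 = 0 \left(-11\right) - 2113 = 0 - 2113 = -2113$)
$H{\left(c,F \right)} = - \frac{39}{8} + 3 F$ ($H{\left(c,F \right)} = 3 F - \frac{39}{8} = - \frac{39}{8} + 3 F$)
$K - H{\left(20 - -13,a \right)} = -2113 - \left(- \frac{39}{8} + 3 \left(- \frac{4}{3}\right)\right) = -2113 - \left(- \frac{39}{8} - 4\right) = -2113 - - \frac{71}{8} = -2113 + \frac{71}{8} = - \frac{16833}{8}$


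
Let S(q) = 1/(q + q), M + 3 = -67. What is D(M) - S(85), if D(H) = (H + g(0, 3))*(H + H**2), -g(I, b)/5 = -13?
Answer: -4105501/170 ≈ -24150.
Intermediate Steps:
M = -70 (M = -3 - 67 = -70)
g(I, b) = 65 (g(I, b) = -5*(-13) = 65)
S(q) = 1/(2*q)
D(H) = (65 + H)*(H + H**2) (D(H) = (H + 65)*(H + H**2) = (65 + H)*(H + H**2))
D(M) - S(85) = -70*(65 + (-70)**2 + 66*(-70)) - 1/(2*85) = -70*(65 + 4900 - 4620) - 1/(2*85) = -70*345 - 1*1/170 = -24150 - 1/170 = -4105501/170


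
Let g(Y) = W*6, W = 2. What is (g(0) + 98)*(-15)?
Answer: -1650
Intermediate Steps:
g(Y) = 12 (g(Y) = 2*6 = 12)
(g(0) + 98)*(-15) = (12 + 98)*(-15) = 110*(-15) = -1650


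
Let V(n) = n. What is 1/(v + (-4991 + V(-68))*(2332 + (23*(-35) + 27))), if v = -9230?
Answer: -1/7870916 ≈ -1.2705e-7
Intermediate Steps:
1/(v + (-4991 + V(-68))*(2332 + (23*(-35) + 27))) = 1/(-9230 + (-4991 - 68)*(2332 + (23*(-35) + 27))) = 1/(-9230 - 5059*(2332 + (-805 + 27))) = 1/(-9230 - 5059*(2332 - 778)) = 1/(-9230 - 5059*1554) = 1/(-9230 - 7861686) = 1/(-7870916) = -1/7870916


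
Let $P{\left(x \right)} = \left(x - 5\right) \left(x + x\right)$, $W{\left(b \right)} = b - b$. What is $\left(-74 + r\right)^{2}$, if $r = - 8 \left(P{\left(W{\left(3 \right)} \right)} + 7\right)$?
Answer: $16900$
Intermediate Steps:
$W{\left(b \right)} = 0$
$P{\left(x \right)} = 2 x \left(-5 + x\right)$ ($P{\left(x \right)} = \left(-5 + x\right) 2 x = 2 x \left(-5 + x\right)$)
$r = -56$ ($r = - 8 \left(2 \cdot 0 \left(-5 + 0\right) + 7\right) = - 8 \left(2 \cdot 0 \left(-5\right) + 7\right) = - 8 \left(0 + 7\right) = \left(-8\right) 7 = -56$)
$\left(-74 + r\right)^{2} = \left(-74 - 56\right)^{2} = \left(-130\right)^{2} = 16900$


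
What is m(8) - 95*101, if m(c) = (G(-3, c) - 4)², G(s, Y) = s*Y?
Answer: -8811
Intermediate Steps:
G(s, Y) = Y*s
m(c) = (-4 - 3*c)² (m(c) = (c*(-3) - 4)² = (-3*c - 4)² = (-4 - 3*c)²)
m(8) - 95*101 = (4 + 3*8)² - 95*101 = (4 + 24)² - 9595 = 28² - 9595 = 784 - 9595 = -8811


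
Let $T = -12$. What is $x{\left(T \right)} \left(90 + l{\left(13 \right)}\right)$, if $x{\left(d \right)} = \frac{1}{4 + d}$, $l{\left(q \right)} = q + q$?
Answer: $- \frac{29}{2} \approx -14.5$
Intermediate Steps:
$l{\left(q \right)} = 2 q$
$x{\left(T \right)} \left(90 + l{\left(13 \right)}\right) = \frac{90 + 2 \cdot 13}{4 - 12} = \frac{90 + 26}{-8} = \left(- \frac{1}{8}\right) 116 = - \frac{29}{2}$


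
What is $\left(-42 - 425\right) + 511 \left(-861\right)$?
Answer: $-440438$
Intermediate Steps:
$\left(-42 - 425\right) + 511 \left(-861\right) = -467 - 439971 = -440438$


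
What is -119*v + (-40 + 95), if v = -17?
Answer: 2078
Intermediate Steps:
-119*v + (-40 + 95) = -119*(-17) + (-40 + 95) = 2023 + 55 = 2078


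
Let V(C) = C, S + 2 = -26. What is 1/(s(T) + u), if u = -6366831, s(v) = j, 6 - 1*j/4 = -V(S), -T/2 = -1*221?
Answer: -1/6366919 ≈ -1.5706e-7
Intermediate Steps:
S = -28 (S = -2 - 26 = -28)
T = 442 (T = -(-2)*221 = -2*(-221) = 442)
j = -88 (j = 24 - (-4)*(-28) = 24 - 4*28 = 24 - 112 = -88)
s(v) = -88
1/(s(T) + u) = 1/(-88 - 6366831) = 1/(-6366919) = -1/6366919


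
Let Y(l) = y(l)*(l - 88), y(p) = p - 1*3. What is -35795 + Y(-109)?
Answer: -13731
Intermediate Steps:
y(p) = -3 + p (y(p) = p - 3 = -3 + p)
Y(l) = (-88 + l)*(-3 + l) (Y(l) = (-3 + l)*(l - 88) = (-3 + l)*(-88 + l) = (-88 + l)*(-3 + l))
-35795 + Y(-109) = -35795 + (-88 - 109)*(-3 - 109) = -35795 - 197*(-112) = -35795 + 22064 = -13731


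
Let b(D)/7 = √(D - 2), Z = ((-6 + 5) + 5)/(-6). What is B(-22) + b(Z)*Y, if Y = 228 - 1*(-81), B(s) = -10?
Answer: -10 + 1442*I*√6 ≈ -10.0 + 3532.2*I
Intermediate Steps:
Z = -⅔ (Z = (-1 + 5)*(-⅙) = 4*(-⅙) = -⅔ ≈ -0.66667)
b(D) = 7*√(-2 + D) (b(D) = 7*√(D - 2) = 7*√(-2 + D))
Y = 309 (Y = 228 + 81 = 309)
B(-22) + b(Z)*Y = -10 + (7*√(-2 - ⅔))*309 = -10 + (7*√(-8/3))*309 = -10 + (7*(2*I*√6/3))*309 = -10 + (14*I*√6/3)*309 = -10 + 1442*I*√6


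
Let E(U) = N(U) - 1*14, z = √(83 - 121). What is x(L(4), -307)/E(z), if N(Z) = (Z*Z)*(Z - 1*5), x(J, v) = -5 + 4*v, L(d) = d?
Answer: -9042/3577 - 7809*I*√38/14308 ≈ -2.5278 - 3.3644*I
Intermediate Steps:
N(Z) = Z²*(-5 + Z) (N(Z) = Z²*(Z - 5) = Z²*(-5 + Z))
z = I*√38 (z = √(-38) = I*√38 ≈ 6.1644*I)
E(U) = -14 + U²*(-5 + U) (E(U) = U²*(-5 + U) - 1*14 = U²*(-5 + U) - 14 = -14 + U²*(-5 + U))
x(L(4), -307)/E(z) = (-5 + 4*(-307))/(-14 + (I*√38)²*(-5 + I*√38)) = (-5 - 1228)/(-14 - 38*(-5 + I*√38)) = -1233/(-14 + (190 - 38*I*√38)) = -1233/(176 - 38*I*√38)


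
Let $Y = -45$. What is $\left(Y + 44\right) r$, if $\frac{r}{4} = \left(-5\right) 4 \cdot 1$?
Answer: $80$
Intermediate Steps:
$r = -80$ ($r = 4 \left(-5\right) 4 \cdot 1 = 4 \left(\left(-20\right) 1\right) = 4 \left(-20\right) = -80$)
$\left(Y + 44\right) r = \left(-45 + 44\right) \left(-80\right) = \left(-1\right) \left(-80\right) = 80$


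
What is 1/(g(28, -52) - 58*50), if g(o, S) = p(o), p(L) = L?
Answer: -1/2872 ≈ -0.00034819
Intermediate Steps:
g(o, S) = o
1/(g(28, -52) - 58*50) = 1/(28 - 58*50) = 1/(28 - 2900) = 1/(-2872) = -1/2872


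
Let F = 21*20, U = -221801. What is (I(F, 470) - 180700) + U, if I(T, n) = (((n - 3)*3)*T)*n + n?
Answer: 276155369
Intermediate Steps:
F = 420
I(T, n) = n + T*n*(-9 + 3*n) (I(T, n) = (((-3 + n)*3)*T)*n + n = ((-9 + 3*n)*T)*n + n = (T*(-9 + 3*n))*n + n = T*n*(-9 + 3*n) + n = n + T*n*(-9 + 3*n))
(I(F, 470) - 180700) + U = (470*(1 - 9*420 + 3*420*470) - 180700) - 221801 = (470*(1 - 3780 + 592200) - 180700) - 221801 = (470*588421 - 180700) - 221801 = (276557870 - 180700) - 221801 = 276377170 - 221801 = 276155369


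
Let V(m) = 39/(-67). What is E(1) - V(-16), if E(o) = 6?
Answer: 441/67 ≈ 6.5821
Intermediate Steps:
V(m) = -39/67 (V(m) = 39*(-1/67) = -39/67)
E(1) - V(-16) = 6 - 1*(-39/67) = 6 + 39/67 = 441/67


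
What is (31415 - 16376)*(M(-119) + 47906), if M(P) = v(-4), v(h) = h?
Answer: 720398178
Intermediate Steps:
M(P) = -4
(31415 - 16376)*(M(-119) + 47906) = (31415 - 16376)*(-4 + 47906) = 15039*47902 = 720398178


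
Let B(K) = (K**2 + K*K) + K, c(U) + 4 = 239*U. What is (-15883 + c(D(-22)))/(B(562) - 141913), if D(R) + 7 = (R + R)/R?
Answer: -17082/490337 ≈ -0.034837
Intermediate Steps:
D(R) = -5 (D(R) = -7 + (R + R)/R = -7 + (2*R)/R = -7 + 2 = -5)
c(U) = -4 + 239*U
B(K) = K + 2*K**2 (B(K) = (K**2 + K**2) + K = 2*K**2 + K = K + 2*K**2)
(-15883 + c(D(-22)))/(B(562) - 141913) = (-15883 + (-4 + 239*(-5)))/(562*(1 + 2*562) - 141913) = (-15883 + (-4 - 1195))/(562*(1 + 1124) - 141913) = (-15883 - 1199)/(562*1125 - 141913) = -17082/(632250 - 141913) = -17082/490337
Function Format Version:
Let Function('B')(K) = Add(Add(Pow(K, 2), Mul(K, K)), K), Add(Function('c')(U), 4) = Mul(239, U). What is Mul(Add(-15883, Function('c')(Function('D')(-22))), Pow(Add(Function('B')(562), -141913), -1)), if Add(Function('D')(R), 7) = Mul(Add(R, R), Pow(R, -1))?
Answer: Rational(-17082, 490337) ≈ -0.034837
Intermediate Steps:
Function('D')(R) = -5 (Function('D')(R) = Add(-7, Mul(Add(R, R), Pow(R, -1))) = Add(-7, Mul(Mul(2, R), Pow(R, -1))) = Add(-7, 2) = -5)
Function('c')(U) = Add(-4, Mul(239, U))
Function('B')(K) = Add(K, Mul(2, Pow(K, 2))) (Function('B')(K) = Add(Add(Pow(K, 2), Pow(K, 2)), K) = Add(Mul(2, Pow(K, 2)), K) = Add(K, Mul(2, Pow(K, 2))))
Mul(Add(-15883, Function('c')(Function('D')(-22))), Pow(Add(Function('B')(562), -141913), -1)) = Mul(Add(-15883, Add(-4, Mul(239, -5))), Pow(Add(Mul(562, Add(1, Mul(2, 562))), -141913), -1)) = Mul(Add(-15883, Add(-4, -1195)), Pow(Add(Mul(562, Add(1, 1124)), -141913), -1)) = Mul(Add(-15883, -1199), Pow(Add(Mul(562, 1125), -141913), -1)) = Mul(-17082, Pow(Add(632250, -141913), -1)) = Mul(-17082, Pow(490337, -1)) = Mul(-17082, Rational(1, 490337)) = Rational(-17082, 490337)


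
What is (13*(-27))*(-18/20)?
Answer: 3159/10 ≈ 315.90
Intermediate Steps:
(13*(-27))*(-18/20) = -(-6318)/20 = -351*(-9/10) = 3159/10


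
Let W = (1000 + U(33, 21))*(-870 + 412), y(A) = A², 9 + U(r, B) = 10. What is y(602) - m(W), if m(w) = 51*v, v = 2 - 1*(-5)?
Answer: 362047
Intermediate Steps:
U(r, B) = 1 (U(r, B) = -9 + 10 = 1)
v = 7 (v = 2 + 5 = 7)
W = -458458 (W = (1000 + 1)*(-870 + 412) = 1001*(-458) = -458458)
m(w) = 357 (m(w) = 51*7 = 357)
y(602) - m(W) = 602² - 1*357 = 362404 - 357 = 362047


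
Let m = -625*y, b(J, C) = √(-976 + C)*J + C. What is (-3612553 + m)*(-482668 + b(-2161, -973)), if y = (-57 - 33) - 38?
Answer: 1708487465473 + 7633847033*I*√1949 ≈ 1.7085e+12 + 3.3701e+11*I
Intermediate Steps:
y = -128 (y = -90 - 38 = -128)
b(J, C) = C + J*√(-976 + C) (b(J, C) = J*√(-976 + C) + C = C + J*√(-976 + C))
m = 80000 (m = -625*(-128) = 80000)
(-3612553 + m)*(-482668 + b(-2161, -973)) = (-3612553 + 80000)*(-482668 + (-973 - 2161*√(-976 - 973))) = -3532553*(-482668 + (-973 - 2161*I*√1949)) = -3532553*(-483641 - 2161*I*√1949) = 1708487465473 + 7633847033*I*√1949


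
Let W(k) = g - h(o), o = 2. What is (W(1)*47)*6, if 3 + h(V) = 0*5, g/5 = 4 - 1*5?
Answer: -564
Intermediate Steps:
g = -5 (g = 5*(4 - 1*5) = 5*(4 - 5) = 5*(-1) = -5)
h(V) = -3 (h(V) = -3 + 0*5 = -3 + 0 = -3)
W(k) = -2 (W(k) = -5 - 1*(-3) = -5 + 3 = -2)
(W(1)*47)*6 = -2*47*6 = -94*6 = -564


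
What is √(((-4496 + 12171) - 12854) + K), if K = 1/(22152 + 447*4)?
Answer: I*√82450197235/3990 ≈ 71.965*I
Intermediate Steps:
K = 1/23940 (K = 1/(22152 + 1788) = 1/23940 ≈ 4.1771e-5)
√(((-4496 + 12171) - 12854) + K) = √(((-4496 + 12171) - 12854) + 1/23940) = √((7675 - 12854) + 1/23940) = √(-5179 + 1/23940) = √(-123985259/23940) = I*√82450197235/3990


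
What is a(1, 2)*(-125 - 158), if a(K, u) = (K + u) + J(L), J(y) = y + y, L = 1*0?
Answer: -849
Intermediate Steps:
L = 0
J(y) = 2*y
a(K, u) = K + u (a(K, u) = (K + u) + 2*0 = (K + u) + 0 = K + u)
a(1, 2)*(-125 - 158) = (1 + 2)*(-125 - 158) = 3*(-283) = -849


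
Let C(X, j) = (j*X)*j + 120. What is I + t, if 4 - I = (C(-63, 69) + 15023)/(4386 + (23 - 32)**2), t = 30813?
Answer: 137944339/4467 ≈ 30881.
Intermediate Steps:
C(X, j) = 120 + X*j**2 (C(X, j) = (X*j)*j + 120 = X*j**2 + 120 = 120 + X*j**2)
I = 302668/4467 (I = 4 - ((120 - 63*69**2) + 15023)/(4386 + (23 - 32)**2) = 4 - ((120 - 63*4761) + 15023)/(4386 + (-9)**2) = 4 - ((120 - 299943) + 15023)/(4386 + 81) = 4 - (-299823 + 15023)/4467 = 4 - (-284800)/4467 = 4 - 1*(-284800/4467) = 4 + 284800/4467 = 302668/4467 ≈ 67.756)
I + t = 302668/4467 + 30813 = 137944339/4467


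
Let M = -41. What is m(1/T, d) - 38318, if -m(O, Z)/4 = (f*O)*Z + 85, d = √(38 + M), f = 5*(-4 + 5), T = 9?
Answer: -38658 - 20*I*√3/9 ≈ -38658.0 - 3.849*I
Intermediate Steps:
f = 5 (f = 5*1 = 5)
d = I*√3 (d = √(38 - 41) = √(-3) = I*√3 ≈ 1.732*I)
m(O, Z) = -340 - 20*O*Z (m(O, Z) = -4*((5*O)*Z + 85) = -4*(5*O*Z + 85) = -4*(85 + 5*O*Z) = -340 - 20*O*Z)
m(1/T, d) - 38318 = (-340 - 20*I*√3/9) - 38318 = -38658 - 20*I*√3/9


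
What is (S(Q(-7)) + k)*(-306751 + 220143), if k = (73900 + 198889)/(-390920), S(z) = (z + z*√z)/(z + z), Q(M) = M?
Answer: 837163754/48865 - 43304*I*√7 ≈ 17132.0 - 1.1457e+5*I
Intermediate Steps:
S(z) = (z + z^(3/2))/(2*z) (S(z) = (z + z^(3/2))/((2*z)) = (z + z^(3/2))*(1/(2*z)) = (z + z^(3/2))/(2*z))
k = -272789/390920 (k = 272789*(-1/390920) = -272789/390920 ≈ -0.69781)
(S(Q(-7)) + k)*(-306751 + 220143) = ((½ + √(-7)/2) - 272789/390920)*(-306751 + 220143) = ((½ + (I*√7)/2) - 272789/390920)*(-86608) = ((½ + I*√7/2) - 272789/390920)*(-86608) = (-77329/390920 + I*√7/2)*(-86608) = 837163754/48865 - 43304*I*√7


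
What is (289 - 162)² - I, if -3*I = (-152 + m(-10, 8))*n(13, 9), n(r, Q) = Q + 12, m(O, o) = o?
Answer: 15121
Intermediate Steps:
n(r, Q) = 12 + Q
I = 1008 (I = -(-152 + 8)*(12 + 9)/3 = -(-48)*21 = -⅓*(-3024) = 1008)
(289 - 162)² - I = (289 - 162)² - 1*1008 = 127² - 1008 = 16129 - 1008 = 15121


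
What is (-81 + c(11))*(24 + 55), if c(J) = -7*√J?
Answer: -6399 - 553*√11 ≈ -8233.1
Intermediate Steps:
(-81 + c(11))*(24 + 55) = (-81 - 7*√11)*(24 + 55) = (-81 - 7*√11)*79 = -6399 - 553*√11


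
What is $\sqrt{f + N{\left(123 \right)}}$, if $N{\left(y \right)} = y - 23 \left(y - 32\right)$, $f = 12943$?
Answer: $\sqrt{10973} \approx 104.75$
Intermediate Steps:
$N{\left(y \right)} = 736 - 22 y$ ($N{\left(y \right)} = y - 23 \left(-32 + y\right) = y - \left(-736 + 23 y\right) = 736 - 22 y$)
$\sqrt{f + N{\left(123 \right)}} = \sqrt{12943 + \left(736 - 2706\right)} = \sqrt{12943 - 1970} = \sqrt{10973}$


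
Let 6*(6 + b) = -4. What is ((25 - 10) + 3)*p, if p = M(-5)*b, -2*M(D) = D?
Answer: -300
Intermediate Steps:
M(D) = -D/2
b = -20/3 (b = -6 + (⅙)*(-4) = -6 - ⅔ = -20/3 ≈ -6.6667)
p = -50/3 (p = -½*(-5)*(-20/3) = (5/2)*(-20/3) = -50/3 ≈ -16.667)
((25 - 10) + 3)*p = ((25 - 10) + 3)*(-50/3) = (15 + 3)*(-50/3) = 18*(-50/3) = -300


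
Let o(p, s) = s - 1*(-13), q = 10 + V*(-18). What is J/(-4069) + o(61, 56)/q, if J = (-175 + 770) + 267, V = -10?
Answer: 116981/773110 ≈ 0.15131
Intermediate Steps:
J = 862 (J = 595 + 267 = 862)
q = 190 (q = 10 - 10*(-18) = 10 + 180 = 190)
o(p, s) = 13 + s (o(p, s) = s + 13 = 13 + s)
J/(-4069) + o(61, 56)/q = 862/(-4069) + (13 + 56)/190 = 862*(-1/4069) + 69*(1/190) = -862/4069 + 69/190 = 116981/773110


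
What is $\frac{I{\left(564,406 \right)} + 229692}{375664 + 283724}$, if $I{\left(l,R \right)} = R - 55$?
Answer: $\frac{76681}{219796} \approx 0.34887$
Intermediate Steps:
$I{\left(l,R \right)} = -55 + R$ ($I{\left(l,R \right)} = R - 55 = -55 + R$)
$\frac{I{\left(564,406 \right)} + 229692}{375664 + 283724} = \frac{\left(-55 + 406\right) + 229692}{375664 + 283724} = \frac{351 + 229692}{659388} = 230043 \cdot \frac{1}{659388} = \frac{76681}{219796}$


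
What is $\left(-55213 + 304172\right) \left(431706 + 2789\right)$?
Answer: $108171440705$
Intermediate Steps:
$\left(-55213 + 304172\right) \left(431706 + 2789\right) = 248959 \cdot 434495 = 108171440705$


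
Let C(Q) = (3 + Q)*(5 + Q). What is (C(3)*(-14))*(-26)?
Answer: 17472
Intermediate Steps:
(C(3)*(-14))*(-26) = ((15 + 3² + 8*3)*(-14))*(-26) = ((15 + 9 + 24)*(-14))*(-26) = (48*(-14))*(-26) = -672*(-26) = 17472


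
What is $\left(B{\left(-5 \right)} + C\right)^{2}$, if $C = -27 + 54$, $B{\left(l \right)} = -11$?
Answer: $256$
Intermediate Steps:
$C = 27$
$\left(B{\left(-5 \right)} + C\right)^{2} = \left(-11 + 27\right)^{2} = 16^{2} = 256$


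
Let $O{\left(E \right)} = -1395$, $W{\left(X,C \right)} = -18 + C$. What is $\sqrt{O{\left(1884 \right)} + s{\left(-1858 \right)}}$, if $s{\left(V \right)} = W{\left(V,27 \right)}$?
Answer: $3 i \sqrt{154} \approx 37.229 i$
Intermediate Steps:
$s{\left(V \right)} = 9$ ($s{\left(V \right)} = -18 + 27 = 9$)
$\sqrt{O{\left(1884 \right)} + s{\left(-1858 \right)}} = \sqrt{-1395 + 9} = \sqrt{-1386} = 3 i \sqrt{154}$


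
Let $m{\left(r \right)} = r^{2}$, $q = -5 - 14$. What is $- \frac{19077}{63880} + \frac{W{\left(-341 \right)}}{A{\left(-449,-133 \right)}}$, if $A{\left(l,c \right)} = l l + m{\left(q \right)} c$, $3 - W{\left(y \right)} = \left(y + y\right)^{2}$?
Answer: $- \frac{8160481939}{2452800360} \approx -3.327$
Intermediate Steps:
$W{\left(y \right)} = 3 - 4 y^{2}$ ($W{\left(y \right)} = 3 - \left(y + y\right)^{2} = 3 - \left(2 y\right)^{2} = 3 - 4 y^{2}$)
$q = -19$ ($q = -5 - 14 = -19$)
$A{\left(l,c \right)} = l^{2} + 361 c$ ($A{\left(l,c \right)} = l l + \left(-19\right)^{2} c = l^{2} + 361 c$)
$- \frac{19077}{63880} + \frac{W{\left(-341 \right)}}{A{\left(-449,-133 \right)}} = - \frac{19077}{63880} + \frac{3 - 4 \left(-341\right)^{2}}{\left(-449\right)^{2} + 361 \left(-133\right)} = \left(-19077\right) \frac{1}{63880} + \frac{3 - 465124}{201601 - 48013} = - \frac{19077}{63880} + \frac{3 - 465124}{153588} = - \frac{19077}{63880} - \frac{465121}{153588} = - \frac{8160481939}{2452800360}$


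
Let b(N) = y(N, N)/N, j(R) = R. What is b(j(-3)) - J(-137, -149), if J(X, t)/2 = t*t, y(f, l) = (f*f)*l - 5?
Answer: -133174/3 ≈ -44391.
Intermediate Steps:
y(f, l) = -5 + l*f² (y(f, l) = f²*l - 5 = l*f² - 5 = -5 + l*f²)
b(N) = (-5 + N³)/N (b(N) = (-5 + N*N²)/N = (-5 + N³)/N)
J(X, t) = 2*t² (J(X, t) = 2*(t*t) = 2*t²)
b(j(-3)) - J(-137, -149) = (-5 + (-3)³)/(-3) - 2*(-149)² = -(-5 - 27)/3 - 2*22201 = -⅓*(-32) - 1*44402 = 32/3 - 44402 = -133174/3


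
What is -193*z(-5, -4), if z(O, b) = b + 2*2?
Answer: 0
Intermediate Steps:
z(O, b) = 4 + b (z(O, b) = b + 4 = 4 + b)
-193*z(-5, -4) = -193*(4 - 4) = -193*0 = 0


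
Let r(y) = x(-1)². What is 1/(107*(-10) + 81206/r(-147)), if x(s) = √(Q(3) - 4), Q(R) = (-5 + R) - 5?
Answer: -11/92976 ≈ -0.00011831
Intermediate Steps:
Q(R) = -10 + R
x(s) = I*√11 (x(s) = √((-10 + 3) - 4) = √(-7 - 4) = √(-11) = I*√11)
r(y) = -11 (r(y) = (I*√11)² = -11)
1/(107*(-10) + 81206/r(-147)) = 1/(107*(-10) + 81206/(-11)) = 1/(-1070 + 81206*(-1/11)) = 1/(-1070 - 81206/11) = 1/(-92976/11) = -11/92976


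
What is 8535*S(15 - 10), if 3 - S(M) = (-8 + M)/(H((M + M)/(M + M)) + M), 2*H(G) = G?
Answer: 332865/11 ≈ 30260.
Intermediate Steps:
H(G) = G/2
S(M) = 3 - (-8 + M)/(1/2 + M) (S(M) = 3 - (-8 + M)/(((M + M)/(M + M))/2 + M) = 3 - (-8 + M)/(((2*M)/((2*M)))/2 + M) = 3 - (-8 + M)/(((2*M)*(1/(2*M)))/2 + M) = 3 - (-8 + M)/((1/2)*1 + M) = 3 - (-8 + M)/(1/2 + M))
8535*S(15 - 10) = 8535*((19 + 4*(15 - 10))/(1 + 2*(15 - 10))) = 8535*((19 + 4*5)/(1 + 2*5)) = 8535*((19 + 20)/(1 + 10)) = 8535*(39/11) = 332865/11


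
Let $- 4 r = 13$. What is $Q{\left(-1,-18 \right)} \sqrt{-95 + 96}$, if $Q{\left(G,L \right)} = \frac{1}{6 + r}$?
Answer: $\frac{4}{11} \approx 0.36364$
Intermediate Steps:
$r = - \frac{13}{4}$ ($r = \left(- \frac{1}{4}\right) 13 = - \frac{13}{4} \approx -3.25$)
$Q{\left(G,L \right)} = \frac{4}{11}$ ($Q{\left(G,L \right)} = \frac{1}{6 - \frac{13}{4}} = \frac{1}{\frac{11}{4}} = \frac{4}{11}$)
$Q{\left(-1,-18 \right)} \sqrt{-95 + 96} = \frac{4 \sqrt{-95 + 96}}{11} = \frac{4 \sqrt{1}}{11} = \frac{4}{11} \cdot 1 = \frac{4}{11}$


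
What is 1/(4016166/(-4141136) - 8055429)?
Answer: -2070568/16679315521755 ≈ -1.2414e-7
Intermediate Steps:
1/(4016166/(-4141136) - 8055429) = 1/(4016166*(-1/4141136) - 8055429) = 1/(-2008083/2070568 - 8055429) = 1/(-16679315521755/2070568) = -2070568/16679315521755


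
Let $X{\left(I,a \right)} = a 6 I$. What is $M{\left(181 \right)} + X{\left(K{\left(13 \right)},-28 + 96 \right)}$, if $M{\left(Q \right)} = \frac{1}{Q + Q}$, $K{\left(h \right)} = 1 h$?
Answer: $\frac{1920049}{362} \approx 5304.0$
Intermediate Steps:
$K{\left(h \right)} = h$
$M{\left(Q \right)} = \frac{1}{2 Q}$
$X{\left(I,a \right)} = 6 I a$
$M{\left(181 \right)} + X{\left(K{\left(13 \right)},-28 + 96 \right)} = \frac{1}{2 \cdot 181} + 6 \cdot 13 \left(-28 + 96\right) = \frac{1}{2} \cdot \frac{1}{181} + 6 \cdot 13 \cdot 68 = \frac{1}{362} + 5304 = \frac{1920049}{362}$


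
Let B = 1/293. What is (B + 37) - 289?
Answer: -73835/293 ≈ -252.00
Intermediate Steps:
B = 1/293 ≈ 0.0034130
(B + 37) - 289 = (1/293 + 37) - 289 = 10842/293 - 289 = -73835/293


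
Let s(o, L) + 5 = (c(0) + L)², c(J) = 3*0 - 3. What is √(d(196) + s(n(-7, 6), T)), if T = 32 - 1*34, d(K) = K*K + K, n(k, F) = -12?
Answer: 2*√9658 ≈ 196.55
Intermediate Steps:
d(K) = K + K² (d(K) = K² + K = K + K²)
T = -2 (T = 32 - 34 = -2)
c(J) = -3 (c(J) = 0 - 3 = -3)
s(o, L) = -5 + (-3 + L)²
√(d(196) + s(n(-7, 6), T)) = √(196*(1 + 196) + (-5 + (-3 - 2)²)) = √(196*197 + (-5 + (-5)²)) = √(38612 + (-5 + 25)) = √(38612 + 20) = √38632 = 2*√9658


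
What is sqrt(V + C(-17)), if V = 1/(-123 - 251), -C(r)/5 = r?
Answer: sqrt(11889086)/374 ≈ 9.2194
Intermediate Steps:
C(r) = -5*r
V = -1/374 (V = 1/(-374) = -1/374 ≈ -0.0026738)
sqrt(V + C(-17)) = sqrt(-1/374 - 5*(-17)) = sqrt(-1/374 + 85) = sqrt(31789/374) = sqrt(11889086)/374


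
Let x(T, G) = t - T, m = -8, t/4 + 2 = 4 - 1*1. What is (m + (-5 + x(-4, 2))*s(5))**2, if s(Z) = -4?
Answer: 400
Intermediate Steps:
t = 4 (t = -8 + 4*(4 - 1*1) = -8 + 4*(4 - 1) = -8 + 4*3 = -8 + 12 = 4)
x(T, G) = 4 - T
(m + (-5 + x(-4, 2))*s(5))**2 = (-8 + (-5 + (4 - 1*(-4)))*(-4))**2 = (-8 + (-5 + (4 + 4))*(-4))**2 = (-8 + (-5 + 8)*(-4))**2 = (-8 + 3*(-4))**2 = (-8 - 12)**2 = (-20)**2 = 400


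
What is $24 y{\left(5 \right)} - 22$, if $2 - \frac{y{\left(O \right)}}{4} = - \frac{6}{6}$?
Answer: $266$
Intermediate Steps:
$y{\left(O \right)} = 12$ ($y{\left(O \right)} = 8 - 4 \left(- \frac{6}{6}\right) = 8 - 4 \left(\left(-6\right) \frac{1}{6}\right) = 8 - -4 = 8 + 4 = 12$)
$24 y{\left(5 \right)} - 22 = 24 \cdot 12 - 22 = 288 - 22 = 266$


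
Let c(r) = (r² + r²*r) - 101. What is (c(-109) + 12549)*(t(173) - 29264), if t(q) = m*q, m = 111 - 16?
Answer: 16301810300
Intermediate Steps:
c(r) = -101 + r² + r³ (c(r) = (r² + r³) - 101 = -101 + r² + r³)
m = 95
t(q) = 95*q
(c(-109) + 12549)*(t(173) - 29264) = ((-101 + (-109)² + (-109)³) + 12549)*(95*173 - 29264) = ((-101 + 11881 - 1295029) + 12549)*(16435 - 29264) = (-1283249 + 12549)*(-12829) = -1270700*(-12829) = 16301810300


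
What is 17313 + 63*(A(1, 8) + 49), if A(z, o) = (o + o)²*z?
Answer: 36528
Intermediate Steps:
A(z, o) = 4*z*o² (A(z, o) = (2*o)²*z = (4*o²)*z = 4*z*o²)
17313 + 63*(A(1, 8) + 49) = 17313 + 63*(4*1*8² + 49) = 17313 + 63*(4*1*64 + 49) = 17313 + 63*(256 + 49) = 17313 + 63*305 = 17313 + 19215 = 36528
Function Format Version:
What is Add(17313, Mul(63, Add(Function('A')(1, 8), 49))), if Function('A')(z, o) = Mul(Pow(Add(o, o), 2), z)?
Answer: 36528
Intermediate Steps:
Function('A')(z, o) = Mul(4, z, Pow(o, 2)) (Function('A')(z, o) = Mul(Pow(Mul(2, o), 2), z) = Mul(Mul(4, Pow(o, 2)), z) = Mul(4, z, Pow(o, 2)))
Add(17313, Mul(63, Add(Function('A')(1, 8), 49))) = Add(17313, Mul(63, Add(Mul(4, 1, Pow(8, 2)), 49))) = Add(17313, Mul(63, Add(Mul(4, 1, 64), 49))) = Add(17313, Mul(63, Add(256, 49))) = Add(17313, Mul(63, 305)) = Add(17313, 19215) = 36528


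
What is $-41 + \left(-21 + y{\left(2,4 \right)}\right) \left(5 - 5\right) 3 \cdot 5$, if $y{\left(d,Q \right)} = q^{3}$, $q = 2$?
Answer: $-41$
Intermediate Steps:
$y{\left(d,Q \right)} = 8$ ($y{\left(d,Q \right)} = 2^{3} = 8$)
$-41 + \left(-21 + y{\left(2,4 \right)}\right) \left(5 - 5\right) 3 \cdot 5 = -41 + \left(-21 + 8\right) \left(5 - 5\right) 3 \cdot 5 = -41 - 13 \cdot 0 \cdot 3 \cdot 5 = -41 - 13 \cdot 0 \cdot 5 = -41 - 0 = -41 + 0 = -41$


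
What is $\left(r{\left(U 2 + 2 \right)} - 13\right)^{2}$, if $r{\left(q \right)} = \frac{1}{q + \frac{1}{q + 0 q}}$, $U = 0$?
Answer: $\frac{3969}{25} \approx 158.76$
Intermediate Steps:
$r{\left(q \right)} = \frac{1}{q + \frac{1}{q}}$ ($r{\left(q \right)} = \frac{1}{q + \frac{1}{q + 0}} = \frac{1}{q + \frac{1}{q}}$)
$\left(r{\left(U 2 + 2 \right)} - 13\right)^{2} = \left(\frac{0 \cdot 2 + 2}{1 + \left(0 \cdot 2 + 2\right)^{2}} - 13\right)^{2} = \left(\frac{0 + 2}{1 + \left(0 + 2\right)^{2}} - 13\right)^{2} = \left(\frac{2}{1 + 2^{2}} - 13\right)^{2} = \left(\frac{2}{1 + 4} - 13\right)^{2} = \left(\frac{2}{5} - 13\right)^{2} = \left(- \frac{63}{5}\right)^{2} = \frac{3969}{25}$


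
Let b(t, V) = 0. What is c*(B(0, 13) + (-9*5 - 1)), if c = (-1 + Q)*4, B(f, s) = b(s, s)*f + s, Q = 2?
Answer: -132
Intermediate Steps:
B(f, s) = s (B(f, s) = 0*f + s = 0 + s = s)
c = 4 (c = (-1 + 2)*4 = 1*4 = 4)
c*(B(0, 13) + (-9*5 - 1)) = 4*(13 + (-9*5 - 1)) = 4*(13 + (-45 - 1)) = 4*(13 - 46) = 4*(-33) = -132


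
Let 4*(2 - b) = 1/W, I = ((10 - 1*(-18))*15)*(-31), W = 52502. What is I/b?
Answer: -182286944/28001 ≈ -6510.0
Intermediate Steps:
I = -13020 (I = ((10 + 18)*15)*(-31) = (28*15)*(-31) = 420*(-31) = -13020)
b = 420015/210008 (b = 2 - 1/4/52502 = 2 - 1/4*1/52502 = 2 - 1/210008 = 420015/210008 ≈ 2.0000)
I/b = -13020/420015/210008 = -13020*210008/420015 = -182286944/28001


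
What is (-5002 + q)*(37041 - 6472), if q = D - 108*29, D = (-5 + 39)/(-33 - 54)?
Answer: -21633436748/87 ≈ -2.4866e+8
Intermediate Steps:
D = -34/87 (D = 34/(-87) = 34*(-1/87) = -34/87 ≈ -0.39080)
q = -272518/87 (q = -34/87 - 108*29 = -34/87 - 3132 = -272518/87 ≈ -3132.4)
(-5002 + q)*(37041 - 6472) = (-5002 - 272518/87)*(37041 - 6472) = -707692/87*30569 = -21633436748/87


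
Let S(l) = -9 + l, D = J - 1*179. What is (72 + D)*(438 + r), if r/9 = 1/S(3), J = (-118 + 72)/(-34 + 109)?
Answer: -2348661/50 ≈ -46973.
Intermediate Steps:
J = -46/75 ≈ -0.61333
D = -13471/75 (D = -46/75 - 1*179 = -46/75 - 179 = -13471/75 ≈ -179.61)
r = -3/2 (r = 9/(-9 + 3) = 9/(-6) = 9*(-1/6) = -3/2 ≈ -1.5000)
(72 + D)*(438 + r) = (72 - 13471/75)*(438 - 3/2) = -8071/75*873/2 = -2348661/50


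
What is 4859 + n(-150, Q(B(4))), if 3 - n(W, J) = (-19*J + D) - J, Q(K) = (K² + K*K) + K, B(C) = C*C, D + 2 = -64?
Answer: 15488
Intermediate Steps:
D = -66 (D = -2 - 64 = -66)
B(C) = C²
Q(K) = K + 2*K² (Q(K) = (K² + K²) + K = 2*K² + K = K + 2*K²)
n(W, J) = 69 + 20*J (n(W, J) = 3 - ((-19*J - 66) - J) = 3 - ((-66 - 19*J) - J) = 3 - (-66 - 20*J) = 3 + (66 + 20*J) = 69 + 20*J)
4859 + n(-150, Q(B(4))) = 4859 + (69 + 20*(4²*(1 + 2*4²))) = 4859 + (69 + 20*(16*(1 + 2*16))) = 4859 + (69 + 20*(16*(1 + 32))) = 4859 + (69 + 20*(16*33)) = 4859 + (69 + 20*528) = 4859 + (69 + 10560) = 4859 + 10629 = 15488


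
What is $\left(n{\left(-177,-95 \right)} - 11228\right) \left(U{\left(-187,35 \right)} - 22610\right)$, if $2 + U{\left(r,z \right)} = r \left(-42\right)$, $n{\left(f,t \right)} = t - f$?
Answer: $164492668$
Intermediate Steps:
$U{\left(r,z \right)} = -2 - 42 r$ ($U{\left(r,z \right)} = -2 + r \left(-42\right) = -2 - 42 r$)
$\left(n{\left(-177,-95 \right)} - 11228\right) \left(U{\left(-187,35 \right)} - 22610\right) = \left(\left(-95 - -177\right) - 11228\right) \left(\left(-2 - -7854\right) - 22610\right) = \left(\left(-95 + 177\right) - 11228\right) \left(\left(-2 + 7854\right) - 22610\right) = \left(82 - 11228\right) \left(7852 - 22610\right) = \left(-11146\right) \left(-14758\right) = 164492668$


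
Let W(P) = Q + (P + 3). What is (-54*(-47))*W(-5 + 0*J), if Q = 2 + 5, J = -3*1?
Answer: 12690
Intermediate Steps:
J = -3
Q = 7
W(P) = 10 + P (W(P) = 7 + (P + 3) = 7 + (3 + P) = 10 + P)
(-54*(-47))*W(-5 + 0*J) = (-54*(-47))*(10 + (-5 + 0*(-3))) = 2538*(10 + (-5 + 0)) = 2538*(10 - 5) = 2538*5 = 12690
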